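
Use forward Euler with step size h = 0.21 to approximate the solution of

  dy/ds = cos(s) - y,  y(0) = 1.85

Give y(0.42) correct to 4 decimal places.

Euler: y_{n+1} = y_n + h·f(s_n, y_n).
s=0.000000, y=1.850000: f=-0.850000 → y ← 1.850000 + 0.21·(-0.850000) = 1.671500
s=0.210000, y=1.671500: f=-0.693469 → y ← 1.671500 + 0.21·(-0.693469) = 1.525871
y(0.42) ≈ 1.5259

1.5259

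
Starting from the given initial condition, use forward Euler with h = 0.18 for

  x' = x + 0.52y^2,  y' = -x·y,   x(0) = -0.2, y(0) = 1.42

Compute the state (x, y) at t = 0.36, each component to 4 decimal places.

0.1468, 1.4836

Euler on (x,y): x_{n+1} = x_n + h·x', y_{n+1} = y_n + h·y'.
0.000000: (-0.200000, 1.420000); f=(0.848528, 0.284000) → (-0.047265, 1.471120)
0.180000: (-0.047265, 1.471120); f=(1.078116, 0.069532) → (0.146796, 1.483636)
(x(0.36), y(0.36)) ≈ (0.1468, 1.4836)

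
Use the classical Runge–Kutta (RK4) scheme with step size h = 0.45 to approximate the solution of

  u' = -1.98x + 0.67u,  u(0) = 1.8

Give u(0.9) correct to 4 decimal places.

RK4: k1 = f(x_n, u_n); k2 = f(x_n + h/2, u_n + (h/2)·k1); k3 = f(x_n + h/2, u_n + (h/2)·k2); k4 = f(x_n + h, u_n + h·k3); u_{n+1} = u_n + (h/6)·(k1 + 2k2 + 2k3 + k4).
x=0.000000, u=1.800000:
  k1 = f(0.000000, 1.800000) = 1.206000
  k2 = f(0.225000, 2.071350) = 0.942305
  k3 = f(0.225000, 2.012019) = 0.902552
  k4 = f(0.450000, 2.206149) = 0.587120
  u ← 1.800000 + (0.45/6)·(k1 + 2k2 + 2k3 + k4) = 2.211213
x=0.450000, u=2.211213:
  k1 = f(0.450000, 2.211213) = 0.590512
  k2 = f(0.675000, 2.344078) = 0.234032
  k3 = f(0.675000, 2.263870) = 0.180293
  k4 = f(0.900000, 2.292344) = -0.246129
  u ← 2.211213 + (0.45/6)·(k1 + 2k2 + 2k3 + k4) = 2.299190
u(0.9) ≈ 2.2992

2.2992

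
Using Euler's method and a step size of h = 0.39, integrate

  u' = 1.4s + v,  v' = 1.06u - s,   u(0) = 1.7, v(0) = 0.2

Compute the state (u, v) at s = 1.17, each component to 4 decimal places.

Euler on (u,v): u_{n+1} = u_n + h·u', v_{n+1} = v_n + h·v'.
0.000000: (1.700000, 0.200000); f=(0.200000, 1.802000) → (1.778000, 0.902780)
0.390000: (1.778000, 0.902780); f=(1.448780, 1.494680) → (2.343024, 1.485705)
0.780000: (2.343024, 1.485705); f=(2.577705, 1.703606) → (3.348329, 2.150111)
(u(1.17), v(1.17)) ≈ (3.3483, 2.1501)

3.3483, 2.1501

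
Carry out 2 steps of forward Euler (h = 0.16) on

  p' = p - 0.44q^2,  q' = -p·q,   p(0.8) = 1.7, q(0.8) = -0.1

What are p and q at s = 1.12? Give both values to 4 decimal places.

2.2863, -0.0498

Euler on (p,q): p_{n+1} = p_n + h·p', q_{n+1} = q_n + h·q'.
0.800000: (1.700000, -0.100000); f=(1.695600, 0.170000) → (1.971296, -0.072800)
0.960000: (1.971296, -0.072800); f=(1.968964, 0.143510) → (2.286330, -0.049838)
(p(1.12), q(1.12)) ≈ (2.2863, -0.0498)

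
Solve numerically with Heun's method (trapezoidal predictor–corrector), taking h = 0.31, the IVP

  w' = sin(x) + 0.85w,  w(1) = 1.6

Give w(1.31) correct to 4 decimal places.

2.3917

Heun: k1 = f(x_n, w_n); k2 = f(x_n + h, w_n + h·k1); w_{n+1} = w_n + (h/2)·(k1 + k2).
x=1.000000, w=1.600000:
  k1 = f(1.000000, 1.600000) = 2.201471
  k2 = f(1.310000, 2.282456) = 2.906273
  w ← 1.600000 + (0.31/2)·(2.201471 + 2.906273) = 2.391700
w(1.31) ≈ 2.3917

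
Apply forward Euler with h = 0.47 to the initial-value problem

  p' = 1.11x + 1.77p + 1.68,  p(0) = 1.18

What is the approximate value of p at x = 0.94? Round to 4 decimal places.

6.4412

Euler: p_{n+1} = p_n + h·f(x_n, p_n).
x=0.000000, p=1.180000: f=3.768600 → p ← 1.180000 + 0.47·3.768600 = 2.951242
x=0.470000, p=2.951242: f=7.425398 → p ← 2.951242 + 0.47·7.425398 = 6.441179
p(0.94) ≈ 6.4412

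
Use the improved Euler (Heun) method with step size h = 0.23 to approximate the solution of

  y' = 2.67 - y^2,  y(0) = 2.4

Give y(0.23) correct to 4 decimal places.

Heun: k1 = f(x_n, y_n); k2 = f(x_n + h, y_n + h·k1); y_{n+1} = y_n + (h/2)·(k1 + k2).
x=0.000000, y=2.400000:
  k1 = f(0.000000, 2.400000) = -3.090000
  k2 = f(0.230000, 1.689300) = -0.183734
  y ← 2.400000 + (0.23/2)·(-3.090000 + (-0.183734)) = 2.023521
y(0.23) ≈ 2.0235

2.0235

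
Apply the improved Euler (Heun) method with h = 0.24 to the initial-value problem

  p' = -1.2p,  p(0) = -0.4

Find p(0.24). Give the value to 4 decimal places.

Heun: k1 = f(s_n, p_n); k2 = f(s_n + h, p_n + h·k1); p_{n+1} = p_n + (h/2)·(k1 + k2).
s=0.000000, p=-0.400000:
  k1 = f(0.000000, -0.400000) = 0.480000
  k2 = f(0.240000, -0.284800) = 0.341760
  p ← -0.400000 + (0.24/2)·(0.480000 + 0.341760) = -0.301389
p(0.24) ≈ -0.3014

-0.3014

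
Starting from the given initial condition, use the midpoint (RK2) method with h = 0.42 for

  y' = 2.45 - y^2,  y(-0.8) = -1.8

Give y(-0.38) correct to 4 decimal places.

-2.3942

Midpoint: k1 = f(t_n, y_n); k2 = f(t_n + h/2, y_n + (h/2)·k1); y_{n+1} = y_n + h·k2.
t=-0.800000, y=-1.800000:
  k1 = f(-0.800000, -1.800000) = -0.790000
  k2 = f(-0.590000, -1.965900) = -1.414763
  y ← -1.800000 + 0.42·(-1.414763) = -2.394200
y(-0.38) ≈ -2.3942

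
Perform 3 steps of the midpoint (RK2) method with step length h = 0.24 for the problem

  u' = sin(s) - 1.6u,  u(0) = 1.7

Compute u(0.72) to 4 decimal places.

0.7365

Midpoint: k1 = f(s_n, u_n); k2 = f(s_n + h/2, u_n + (h/2)·k1); u_{n+1} = u_n + h·k2.
s=0.000000, u=1.700000:
  k1 = f(0.000000, 1.700000) = -2.720000
  k2 = f(0.120000, 1.373600) = -2.078048
  u ← 1.700000 + 0.24·(-2.078048) = 1.201269
s=0.240000, u=1.201269:
  k1 = f(0.240000, 1.201269) = -1.684327
  k2 = f(0.360000, 0.999149) = -1.246365
  u ← 1.201269 + 0.24·(-1.246365) = 0.902141
s=0.480000, u=0.902141:
  k1 = f(0.480000, 0.902141) = -0.981646
  k2 = f(0.600000, 0.784343) = -0.690307
  u ← 0.902141 + 0.24·(-0.690307) = 0.736467
u(0.72) ≈ 0.7365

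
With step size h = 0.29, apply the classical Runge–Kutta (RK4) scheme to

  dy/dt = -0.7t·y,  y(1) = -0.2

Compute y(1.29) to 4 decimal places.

-0.1585

RK4: k1 = f(t_n, y_n); k2 = f(t_n + h/2, y_n + (h/2)·k1); k3 = f(t_n + h/2, y_n + (h/2)·k2); k4 = f(t_n + h, y_n + h·k3); y_{n+1} = y_n + (h/6)·(k1 + 2k2 + 2k3 + k4).
t=1.000000, y=-0.200000:
  k1 = f(1.000000, -0.200000) = 0.140000
  k2 = f(1.145000, -0.179700) = 0.144030
  k3 = f(1.145000, -0.179116) = 0.143561
  k4 = f(1.290000, -0.158367) = 0.143006
  y ← -0.200000 + (0.29/6)·(k1 + 2k2 + 2k3 + k4) = -0.158521
y(1.29) ≈ -0.1585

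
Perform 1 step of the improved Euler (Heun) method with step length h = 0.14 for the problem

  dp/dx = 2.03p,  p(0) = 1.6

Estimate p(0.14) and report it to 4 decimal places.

Heun: k1 = f(x_n, p_n); k2 = f(x_n + h, p_n + h·k1); p_{n+1} = p_n + (h/2)·(k1 + k2).
x=0.000000, p=1.600000:
  k1 = f(0.000000, 1.600000) = 3.248000
  k2 = f(0.140000, 2.054720) = 4.171082
  p ← 1.600000 + (0.14/2)·(3.248000 + 4.171082) = 2.119336
p(0.14) ≈ 2.1193

2.1193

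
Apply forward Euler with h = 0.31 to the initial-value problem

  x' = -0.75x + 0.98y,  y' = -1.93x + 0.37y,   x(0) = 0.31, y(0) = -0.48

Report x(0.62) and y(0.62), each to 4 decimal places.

-0.1482, -0.8583

Euler on (x,y): x_{n+1} = x_n + h·x', y_{n+1} = y_n + h·y'.
0.000000: (0.310000, -0.480000); f=(-0.702900, -0.775900) → (0.092101, -0.720529)
0.310000: (0.092101, -0.720529); f=(-0.775194, -0.444351) → (-0.148209, -0.858278)
(x(0.62), y(0.62)) ≈ (-0.1482, -0.8583)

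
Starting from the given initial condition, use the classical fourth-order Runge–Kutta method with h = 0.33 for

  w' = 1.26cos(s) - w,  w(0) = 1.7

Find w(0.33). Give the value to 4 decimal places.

RK4: k1 = f(s_n, w_n); k2 = f(s_n + h/2, w_n + (h/2)·k1); k3 = f(s_n + h/2, w_n + (h/2)·k2); k4 = f(s_n + h, w_n + h·k3); w_{n+1} = w_n + (h/6)·(k1 + 2k2 + 2k3 + k4).
s=0.000000, w=1.700000:
  k1 = f(0.000000, 1.700000) = -0.440000
  k2 = f(0.165000, 1.627400) = -0.384513
  k3 = f(0.165000, 1.636555) = -0.393668
  k4 = f(0.330000, 1.570089) = -0.378076
  w ← 1.700000 + (0.33/6)·(k1 + 2k2 + 2k3 + k4) = 1.569406
w(0.33) ≈ 1.5694

1.5694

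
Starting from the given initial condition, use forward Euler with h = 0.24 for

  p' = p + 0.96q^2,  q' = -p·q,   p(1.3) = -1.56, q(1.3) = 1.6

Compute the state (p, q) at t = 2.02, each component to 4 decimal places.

1.2634, 3.2948

Euler on (p,q): p_{n+1} = p_n + h·p', q_{n+1} = q_n + h·q'.
1.300000: (-1.560000, 1.600000); f=(0.897600, 2.496000) → (-1.344576, 2.199040)
1.540000: (-1.344576, 2.199040); f=(3.297770, 2.956776) → (-0.553111, 2.908666)
1.780000: (-0.553111, 2.908666); f=(7.568815, 1.608816) → (1.263404, 3.294782)
(p(2.02), q(2.02)) ≈ (1.2634, 3.2948)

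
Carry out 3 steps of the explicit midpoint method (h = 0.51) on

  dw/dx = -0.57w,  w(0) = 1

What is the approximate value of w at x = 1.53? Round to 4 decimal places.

Midpoint: k1 = f(x_n, w_n); k2 = f(x_n + h/2, w_n + (h/2)·k1); w_{n+1} = w_n + h·k2.
x=0.000000, w=1.000000:
  k1 = f(0.000000, 1.000000) = -0.570000
  k2 = f(0.255000, 0.854650) = -0.487150
  w ← 1.000000 + 0.51·(-0.487150) = 0.751553
x=0.510000, w=0.751553:
  k1 = f(0.510000, 0.751553) = -0.428385
  k2 = f(0.765000, 0.642315) = -0.366120
  w ← 0.751553 + 0.51·(-0.366120) = 0.564832
x=1.020000, w=0.564832:
  k1 = f(1.020000, 0.564832) = -0.321954
  k2 = f(1.275000, 0.482734) = -0.275158
  w ← 0.564832 + 0.51·(-0.275158) = 0.424502
w(1.53) ≈ 0.4245

0.4245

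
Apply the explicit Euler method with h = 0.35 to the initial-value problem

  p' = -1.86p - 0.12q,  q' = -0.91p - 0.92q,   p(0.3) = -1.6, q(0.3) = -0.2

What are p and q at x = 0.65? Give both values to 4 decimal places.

-0.5500, 0.3740

Euler on (p,q): p_{n+1} = p_n + h·p', q_{n+1} = q_n + h·q'.
0.300000: (-1.600000, -0.200000); f=(3.000000, 1.640000) → (-0.550000, 0.374000)
(p(0.65), q(0.65)) ≈ (-0.5500, 0.3740)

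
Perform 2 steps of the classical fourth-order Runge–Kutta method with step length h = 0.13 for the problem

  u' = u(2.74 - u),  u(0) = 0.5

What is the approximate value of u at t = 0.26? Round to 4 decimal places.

RK4: k1 = f(t_n, u_n); k2 = f(t_n + h/2, u_n + (h/2)·k1); k3 = f(t_n + h/2, u_n + (h/2)·k2); k4 = f(t_n + h, u_n + h·k3); u_{n+1} = u_n + (h/6)·(k1 + 2k2 + 2k3 + k4).
t=0.000000, u=0.500000:
  k1 = f(0.000000, 0.500000) = 1.120000
  k2 = f(0.065000, 0.572800) = 1.241372
  k3 = f(0.065000, 0.580689) = 1.253888
  k4 = f(0.130000, 0.663005) = 1.377059
  u ← 0.500000 + (0.13/6)·(k1 + 2k2 + 2k3 + k4) = 0.662231
t=0.130000, u=0.662231:
  k1 = f(0.130000, 0.662231) = 1.375963
  k2 = f(0.195000, 0.751668) = 1.494566
  k3 = f(0.195000, 0.759378) = 1.504040
  k4 = f(0.260000, 0.857756) = 1.614506
  u ← 0.662231 + (0.13/6)·(k1 + 2k2 + 2k3 + k4) = 0.856964
u(0.26) ≈ 0.8570

0.8570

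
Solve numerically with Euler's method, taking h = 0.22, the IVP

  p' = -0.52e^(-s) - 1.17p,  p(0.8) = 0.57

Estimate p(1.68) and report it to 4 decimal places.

0.0784

Euler: p_{n+1} = p_n + h·f(s_n, p_n).
s=0.800000, p=0.570000: f=-0.900551 → p ← 0.570000 + 0.22·(-0.900551) = 0.371879
s=1.020000, p=0.371879: f=-0.622608 → p ← 0.371879 + 0.22·(-0.622608) = 0.234905
s=1.240000, p=0.234905: f=-0.425319 → p ← 0.234905 + 0.22·(-0.425319) = 0.141335
s=1.460000, p=0.141335: f=-0.286125 → p ← 0.141335 + 0.22·(-0.286125) = 0.078388
p(1.68) ≈ 0.0784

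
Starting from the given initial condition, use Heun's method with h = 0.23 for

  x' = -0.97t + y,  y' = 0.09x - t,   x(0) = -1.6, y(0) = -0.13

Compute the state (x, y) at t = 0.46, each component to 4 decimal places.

-1.7900, -0.3046

Heun on (x,y): k1 = f(t_n, state_n); k2 = f(t_n + h, state_n + h·k1); state_{n+1} = state_n + (h/2)·(k1 + k2).
0.000000: (-1.600000, -0.130000)
  k1 = (-0.130000, -0.144000)
  predictor → (-1.629900, -0.163120)
  k2 = (-0.386220, -0.376691)
  → (-1.659365, -0.189879)
0.230000: (-1.659365, -0.189879)
  k1 = (-0.412979, -0.379343)
  predictor → (-1.754351, -0.277128)
  k2 = (-0.723328, -0.617892)
  → (-1.790041, -0.304561)
(x(0.46), y(0.46)) ≈ (-1.7900, -0.3046)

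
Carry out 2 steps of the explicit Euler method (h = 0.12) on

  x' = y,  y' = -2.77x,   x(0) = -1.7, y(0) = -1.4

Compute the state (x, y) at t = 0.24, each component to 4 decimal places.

-1.9682, -0.2140

Euler on (x,y): x_{n+1} = x_n + h·x', y_{n+1} = y_n + h·y'.
0.000000: (-1.700000, -1.400000); f=(-1.400000, 4.709000) → (-1.868000, -0.834920)
0.120000: (-1.868000, -0.834920); f=(-0.834920, 5.174360) → (-1.968190, -0.213997)
(x(0.24), y(0.24)) ≈ (-1.9682, -0.2140)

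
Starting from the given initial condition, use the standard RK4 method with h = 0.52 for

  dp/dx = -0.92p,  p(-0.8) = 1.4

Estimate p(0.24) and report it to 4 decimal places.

RK4: k1 = f(x_n, p_n); k2 = f(x_n + h/2, p_n + (h/2)·k1); k3 = f(x_n + h/2, p_n + (h/2)·k2); k4 = f(x_n + h, p_n + h·k3); p_{n+1} = p_n + (h/6)·(k1 + 2k2 + 2k3 + k4).
x=-0.800000, p=1.400000:
  k1 = f(-0.800000, 1.400000) = -1.288000
  k2 = f(-0.540000, 1.065120) = -0.979910
  k3 = f(-0.540000, 1.145223) = -1.053605
  k4 = f(-0.280000, 0.852125) = -0.783955
  p ← 1.400000 + (0.52/6)·(k1 + 2k2 + 2k3 + k4) = 0.867954
x=-0.280000, p=0.867954:
  k1 = f(-0.280000, 0.867954) = -0.798518
  k2 = f(-0.020000, 0.660340) = -0.607513
  k3 = f(-0.020000, 0.710001) = -0.653201
  k4 = f(0.240000, 0.528290) = -0.486027
  p ← 0.867954 + (0.52/6)·(k1 + 2k2 + 2k3 + k4) = 0.538104
p(0.24) ≈ 0.5381

0.5381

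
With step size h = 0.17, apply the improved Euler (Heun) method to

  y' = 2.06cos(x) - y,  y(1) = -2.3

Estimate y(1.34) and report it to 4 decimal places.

-1.4194

Heun: k1 = f(x_n, y_n); k2 = f(x_n + h, y_n + h·k1); y_{n+1} = y_n + (h/2)·(k1 + k2).
x=1.000000, y=-2.300000:
  k1 = f(1.000000, -2.300000) = 3.413023
  k2 = f(1.170000, -1.719786) = 2.523499
  y ← -2.300000 + (0.17/2)·(3.413023 + 2.523499) = -1.795396
x=1.170000, y=-1.795396:
  k1 = f(1.170000, -1.795396) = 2.599108
  k2 = f(1.340000, -1.353547) = 1.824778
  y ← -1.795396 + (0.17/2)·(2.599108 + 1.824778) = -1.419365
y(1.34) ≈ -1.4194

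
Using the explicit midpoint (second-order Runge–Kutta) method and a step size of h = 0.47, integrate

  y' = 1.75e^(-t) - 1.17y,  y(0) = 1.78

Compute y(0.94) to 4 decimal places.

1.1636

Midpoint: k1 = f(t_n, y_n); k2 = f(t_n + h/2, y_n + (h/2)·k1); y_{n+1} = y_n + h·k2.
t=0.000000, y=1.780000:
  k1 = f(0.000000, 1.780000) = -0.332600
  k2 = f(0.235000, 1.701839) = -0.607653
  y ← 1.780000 + 0.47·(-0.607653) = 1.494403
t=0.470000, y=1.494403:
  k1 = f(0.470000, 1.494403) = -0.654698
  k2 = f(0.705000, 1.340549) = -0.703753
  y ← 1.494403 + 0.47·(-0.703753) = 1.163640
y(0.94) ≈ 1.1636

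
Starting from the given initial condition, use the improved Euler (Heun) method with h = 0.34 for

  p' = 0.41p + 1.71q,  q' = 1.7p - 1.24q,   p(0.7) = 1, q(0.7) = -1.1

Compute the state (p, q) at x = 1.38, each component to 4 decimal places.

0.8004, 0.0284

Heun on (p,q): k1 = f(x_n, state_n); k2 = f(x_n + h, state_n + h·k1); state_{n+1} = state_n + (h/2)·(k1 + k2).
0.700000: (1.000000, -1.100000)
  k1 = (-1.471000, 3.064000)
  predictor → (0.499860, -0.058240)
  k2 = (0.105352, 0.921980)
  → (0.767840, -0.422383)
1.040000: (0.767840, -0.422383)
  k1 = (-0.407461, 1.829083)
  predictor → (0.629303, 0.199505)
  k2 = (0.599168, 0.822429)
  → (0.800430, 0.028374)
(p(1.38), q(1.38)) ≈ (0.8004, 0.0284)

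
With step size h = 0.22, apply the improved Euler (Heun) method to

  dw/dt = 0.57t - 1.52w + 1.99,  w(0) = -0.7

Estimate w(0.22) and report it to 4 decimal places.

-0.1267

Heun: k1 = f(t_n, w_n); k2 = f(t_n + h, w_n + h·k1); w_{n+1} = w_n + (h/2)·(k1 + k2).
t=0.000000, w=-0.700000:
  k1 = f(0.000000, -0.700000) = 3.054000
  k2 = f(0.220000, -0.028120) = 2.158142
  w ← -0.700000 + (0.22/2)·(3.054000 + 2.158142) = -0.126664
w(0.22) ≈ -0.1267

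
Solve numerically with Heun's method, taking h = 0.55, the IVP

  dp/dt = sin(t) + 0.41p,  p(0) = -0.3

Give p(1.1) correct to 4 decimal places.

Heun: k1 = f(t_n, p_n); k2 = f(t_n + h, p_n + h·k1); p_{n+1} = p_n + (h/2)·(k1 + k2).
t=0.000000, p=-0.300000:
  k1 = f(0.000000, -0.300000) = -0.123000
  k2 = f(0.550000, -0.367650) = 0.371951
  p ← -0.300000 + (0.55/2)·(-0.123000 + 0.371951) = -0.231539
t=0.550000, p=-0.231539:
  k1 = f(0.550000, -0.231539) = 0.427756
  k2 = f(1.100000, 0.003727) = 0.892736
  p ← -0.231539 + (0.55/2)·(0.427756 + 0.892736) = 0.131597
p(1.1) ≈ 0.1316

0.1316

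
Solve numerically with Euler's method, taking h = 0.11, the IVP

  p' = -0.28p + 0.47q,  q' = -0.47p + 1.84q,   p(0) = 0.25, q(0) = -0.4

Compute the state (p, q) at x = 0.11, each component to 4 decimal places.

Euler on (p,q): p_{n+1} = p_n + h·p', q_{n+1} = q_n + h·q'.
0.000000: (0.250000, -0.400000); f=(-0.258000, -0.853500) → (0.221620, -0.493885)
(p(0.11), q(0.11)) ≈ (0.2216, -0.4939)

0.2216, -0.4939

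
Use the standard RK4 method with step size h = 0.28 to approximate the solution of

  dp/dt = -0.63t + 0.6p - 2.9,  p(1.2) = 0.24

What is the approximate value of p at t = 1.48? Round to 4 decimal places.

-0.8569

RK4: k1 = f(t_n, p_n); k2 = f(t_n + h/2, p_n + (h/2)·k1); k3 = f(t_n + h/2, p_n + (h/2)·k2); k4 = f(t_n + h, p_n + h·k3); p_{n+1} = p_n + (h/6)·(k1 + 2k2 + 2k3 + k4).
t=1.200000, p=0.240000:
  k1 = f(1.200000, 0.240000) = -3.512000
  k2 = f(1.340000, -0.251680) = -3.895208
  k3 = f(1.340000, -0.305329) = -3.927397
  k4 = f(1.480000, -0.859671) = -4.348203
  p ← 0.240000 + (0.28/6)·(k1 + 2k2 + 2k3 + k4) = -0.856919
p(1.48) ≈ -0.8569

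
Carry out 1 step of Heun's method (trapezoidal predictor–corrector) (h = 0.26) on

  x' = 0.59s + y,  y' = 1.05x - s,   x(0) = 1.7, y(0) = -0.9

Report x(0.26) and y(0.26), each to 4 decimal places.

Heun on (x,y): k1 = f(s_n, state_n); k2 = f(s_n + h, state_n + h·k1); state_{n+1} = state_n + (h/2)·(k1 + k2).
0.000000: (1.700000, -0.900000)
  k1 = (-0.900000, 1.785000)
  predictor → (1.466000, -0.435900)
  k2 = (-0.282500, 1.279300)
  → (1.546275, -0.501641)
(x(0.26), y(0.26)) ≈ (1.5463, -0.5016)

1.5463, -0.5016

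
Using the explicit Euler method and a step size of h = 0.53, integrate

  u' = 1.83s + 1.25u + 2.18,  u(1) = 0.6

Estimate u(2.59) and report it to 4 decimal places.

16.1724

Euler: u_{n+1} = u_n + h·f(s_n, u_n).
s=1.000000, u=0.600000: f=4.760000 → u ← 0.600000 + 0.53·4.760000 = 3.122800
s=1.530000, u=3.122800: f=8.883400 → u ← 3.122800 + 0.53·8.883400 = 7.831002
s=2.060000, u=7.831002: f=15.738552 → u ← 7.831002 + 0.53·15.738552 = 16.172435
u(2.59) ≈ 16.1724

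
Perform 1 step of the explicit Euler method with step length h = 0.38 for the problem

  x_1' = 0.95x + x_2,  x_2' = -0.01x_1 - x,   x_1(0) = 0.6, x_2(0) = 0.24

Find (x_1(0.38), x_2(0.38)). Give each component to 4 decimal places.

Euler on (x_1,x_2): x_1_{n+1} = x_1_n + h·x_1', x_2_{n+1} = x_2_n + h·x_2'.
0.000000: (0.600000, 0.240000); f=(0.240000, -0.006000) → (0.691200, 0.237720)
(x_1(0.38), x_2(0.38)) ≈ (0.6912, 0.2377)

0.6912, 0.2377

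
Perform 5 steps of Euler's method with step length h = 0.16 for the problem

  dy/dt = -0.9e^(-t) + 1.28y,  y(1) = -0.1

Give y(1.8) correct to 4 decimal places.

-0.5677

Euler: y_{n+1} = y_n + h·f(t_n, y_n).
t=1.000000, y=-0.100000: f=-0.459091 → y ← -0.100000 + 0.16·(-0.459091) = -0.173455
t=1.160000, y=-0.173455: f=-0.504160 → y ← -0.173455 + 0.16·(-0.504160) = -0.254120
t=1.320000, y=-0.254120: f=-0.565696 → y ← -0.254120 + 0.16·(-0.565696) = -0.344631
t=1.480000, y=-0.344631: f=-0.646002 → y ← -0.344631 + 0.16·(-0.646002) = -0.447992
t=1.640000, y=-0.447992: f=-0.748012 → y ← -0.447992 + 0.16·(-0.748012) = -0.567674
y(1.8) ≈ -0.5677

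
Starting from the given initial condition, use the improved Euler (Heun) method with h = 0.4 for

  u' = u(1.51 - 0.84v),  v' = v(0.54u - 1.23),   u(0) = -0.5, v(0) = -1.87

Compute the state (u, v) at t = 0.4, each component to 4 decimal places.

Heun on (u,v): k1 = f(t_n, state_n); k2 = f(t_n + h, state_n + h·k1); state_{n+1} = state_n + (h/2)·(k1 + k2).
0.000000: (-0.500000, -1.870000)
  k1 = (-1.540400, 2.805000)
  predictor → (-1.116160, -0.748000)
  k2 = (-2.386707, 1.370879)
  → (-1.285421, -1.034824)
(u(0.4), v(0.4)) ≈ (-1.2854, -1.0348)

-1.2854, -1.0348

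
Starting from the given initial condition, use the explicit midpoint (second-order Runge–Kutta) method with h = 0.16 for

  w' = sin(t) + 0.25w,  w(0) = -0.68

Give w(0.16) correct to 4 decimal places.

-0.6950

Midpoint: k1 = f(t_n, w_n); k2 = f(t_n + h/2, w_n + (h/2)·k1); w_{n+1} = w_n + h·k2.
t=0.000000, w=-0.680000:
  k1 = f(0.000000, -0.680000) = -0.170000
  k2 = f(0.080000, -0.693600) = -0.093485
  w ← -0.680000 + 0.16·(-0.093485) = -0.694958
w(0.16) ≈ -0.6950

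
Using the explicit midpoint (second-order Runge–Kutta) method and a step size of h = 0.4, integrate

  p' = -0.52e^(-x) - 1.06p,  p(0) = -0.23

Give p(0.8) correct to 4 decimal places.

Midpoint: k1 = f(x_n, p_n); k2 = f(x_n + h/2, p_n + (h/2)·k1); p_{n+1} = p_n + h·k2.
x=0.000000, p=-0.230000:
  k1 = f(0.000000, -0.230000) = -0.276200
  k2 = f(0.200000, -0.285240) = -0.123386
  p ← -0.230000 + 0.4·(-0.123386) = -0.279354
x=0.400000, p=-0.279354:
  k1 = f(0.400000, -0.279354) = -0.052451
  k2 = f(0.600000, -0.289844) = 0.021853
  p ← -0.279354 + 0.4·0.021853 = -0.270613
p(0.8) ≈ -0.2706

-0.2706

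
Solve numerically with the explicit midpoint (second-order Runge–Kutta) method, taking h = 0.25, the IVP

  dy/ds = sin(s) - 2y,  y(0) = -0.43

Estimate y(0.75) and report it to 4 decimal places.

0.0711

Midpoint: k1 = f(s_n, y_n); k2 = f(s_n + h/2, y_n + (h/2)·k1); y_{n+1} = y_n + h·k2.
s=0.000000, y=-0.430000:
  k1 = f(0.000000, -0.430000) = 0.860000
  k2 = f(0.125000, -0.322500) = 0.769675
  y ← -0.430000 + 0.25·0.769675 = -0.237581
s=0.250000, y=-0.237581:
  k1 = f(0.250000, -0.237581) = 0.722567
  k2 = f(0.375000, -0.147260) = 0.660794
  y ← -0.237581 + 0.25·0.660794 = -0.072383
s=0.500000, y=-0.072383:
  k1 = f(0.500000, -0.072383) = 0.624191
  k2 = f(0.625000, 0.005641) = 0.573815
  y ← -0.072383 + 0.25·0.573815 = 0.071071
y(0.75) ≈ 0.0711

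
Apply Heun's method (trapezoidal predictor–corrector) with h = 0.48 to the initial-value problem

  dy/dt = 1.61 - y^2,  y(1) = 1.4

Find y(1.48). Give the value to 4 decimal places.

Heun: k1 = f(t_n, y_n); k2 = f(t_n + h, y_n + h·k1); y_{n+1} = y_n + (h/2)·(k1 + k2).
t=1.000000, y=1.400000:
  k1 = f(1.000000, 1.400000) = -0.350000
  k2 = f(1.480000, 1.232000) = 0.092176
  y ← 1.400000 + (0.48/2)·(-0.350000 + 0.092176) = 1.338122
y(1.48) ≈ 1.3381

1.3381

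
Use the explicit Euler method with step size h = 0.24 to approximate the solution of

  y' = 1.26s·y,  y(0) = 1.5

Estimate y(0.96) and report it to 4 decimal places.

2.2435

Euler: y_{n+1} = y_n + h·f(s_n, y_n).
s=0.000000, y=1.500000: f=0.000000 → y ← 1.500000 + 0.24·0.000000 = 1.500000
s=0.240000, y=1.500000: f=0.453600 → y ← 1.500000 + 0.24·0.453600 = 1.608864
s=0.480000, y=1.608864: f=0.973041 → y ← 1.608864 + 0.24·0.973041 = 1.842394
s=0.720000, y=1.842394: f=1.671420 → y ← 1.842394 + 0.24·1.671420 = 2.243535
y(0.96) ≈ 2.2435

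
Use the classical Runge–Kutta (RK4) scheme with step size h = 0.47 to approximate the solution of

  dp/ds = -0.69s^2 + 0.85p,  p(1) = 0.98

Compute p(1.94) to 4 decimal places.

RK4: k1 = f(s_n, p_n); k2 = f(s_n + h/2, p_n + (h/2)·k1); k3 = f(s_n + h/2, p_n + (h/2)·k2); k4 = f(s_n + h, p_n + h·k3); p_{n+1} = p_n + (h/6)·(k1 + 2k2 + 2k3 + k4).
s=1.000000, p=0.980000:
  k1 = f(1.000000, 0.980000) = 0.143000
  k2 = f(1.235000, 1.013605) = -0.190841
  k3 = f(1.235000, 0.935152) = -0.257526
  k4 = f(1.470000, 0.858963) = -0.760903
  p ← 0.980000 + (0.47/6)·(k1 + 2k2 + 2k3 + k4) = 0.861354
s=1.470000, p=0.861354:
  k1 = f(1.470000, 0.861354) = -0.758871
  k2 = f(1.705000, 0.683019) = -1.425281
  k3 = f(1.705000, 0.526412) = -1.558397
  k4 = f(1.940000, 0.128907) = -2.487313
  p ← 0.861354 + (0.47/6)·(k1 + 2k2 + 2k3 + k4) = 0.139626
p(1.94) ≈ 0.1396

0.1396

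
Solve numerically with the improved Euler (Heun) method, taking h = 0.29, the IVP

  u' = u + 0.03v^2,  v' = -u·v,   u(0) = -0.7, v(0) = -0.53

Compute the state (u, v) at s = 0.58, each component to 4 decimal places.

Heun on (u,v): k1 = f(s_n, state_n); k2 = f(s_n + h, state_n + h·k1); state_{n+1} = state_n + (h/2)·(k1 + k2).
0.000000: (-0.700000, -0.530000)
  k1 = (-0.691573, -0.371000)
  predictor → (-0.900556, -0.637590)
  k2 = (-0.888361, -0.574186)
  → (-0.929090, -0.667052)
0.290000: (-0.929090, -0.667052)
  k1 = (-0.915742, -0.619752)
  predictor → (-1.194655, -0.846780)
  k2 = (-1.173144, -1.011610)
  → (-1.231979, -0.903599)
(u(0.58), v(0.58)) ≈ (-1.2320, -0.9036)

-1.2320, -0.9036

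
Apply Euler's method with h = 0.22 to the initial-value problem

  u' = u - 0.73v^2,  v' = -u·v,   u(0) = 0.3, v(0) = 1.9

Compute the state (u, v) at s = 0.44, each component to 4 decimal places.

Euler on (u,v): u_{n+1} = u_n + h·u', v_{n+1} = v_n + h·v'.
0.000000: (0.300000, 1.900000); f=(-2.335300, -0.570000) → (-0.213766, 1.774600)
0.220000: (-0.213766, 1.774600); f=(-2.512686, 0.379349) → (-0.766557, 1.858057)
(u(0.44), v(0.44)) ≈ (-0.7666, 1.8581)

-0.7666, 1.8581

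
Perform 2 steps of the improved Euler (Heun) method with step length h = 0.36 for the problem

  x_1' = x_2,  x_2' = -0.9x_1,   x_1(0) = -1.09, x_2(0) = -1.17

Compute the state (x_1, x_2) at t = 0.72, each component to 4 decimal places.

-1.6327, -0.2359

Heun on (x_1,x_2): k1 = f(t_n, state_n); k2 = f(t_n + h, state_n + h·k1); state_{n+1} = state_n + (h/2)·(k1 + k2).
0.000000: (-1.090000, -1.170000)
  k1 = (-1.170000, 0.981000)
  predictor → (-1.511200, -0.816840)
  k2 = (-0.816840, 1.360080)
  → (-1.447631, -0.748606)
0.360000: (-1.447631, -0.748606)
  k1 = (-0.748606, 1.302868)
  predictor → (-1.717129, -0.279573)
  k2 = (-0.279573, 1.545416)
  → (-1.632703, -0.235914)
(x_1(0.72), x_2(0.72)) ≈ (-1.6327, -0.2359)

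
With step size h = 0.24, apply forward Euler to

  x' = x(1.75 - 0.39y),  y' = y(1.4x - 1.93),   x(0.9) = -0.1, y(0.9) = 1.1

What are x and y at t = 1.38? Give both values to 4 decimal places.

-0.1802, 0.2726

Euler on (x,y): x_{n+1} = x_n + h·x', y_{n+1} = y_n + h·y'.
0.900000: (-0.100000, 1.100000); f=(-0.132100, -2.277000) → (-0.131704, 0.553520)
1.140000: (-0.131704, 0.553520); f=(-0.202051, -1.170355) → (-0.180196, 0.272635)
(x(1.38), y(1.38)) ≈ (-0.1802, 0.2726)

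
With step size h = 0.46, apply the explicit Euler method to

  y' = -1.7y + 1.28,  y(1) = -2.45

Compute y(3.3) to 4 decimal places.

Euler: y_{n+1} = y_n + h·f(t_n, y_n).
t=1.000000, y=-2.450000: f=5.445000 → y ← -2.450000 + 0.46·5.445000 = 0.054700
t=1.460000, y=0.054700: f=1.187010 → y ← 0.054700 + 0.46·1.187010 = 0.600725
t=1.920000, y=0.600725: f=0.258768 → y ← 0.600725 + 0.46·0.258768 = 0.719758
t=2.380000, y=0.719758: f=0.056411 → y ← 0.719758 + 0.46·0.056411 = 0.745707
t=2.840000, y=0.745707: f=0.012298 → y ← 0.745707 + 0.46·0.012298 = 0.751364
y(3.3) ≈ 0.7514

0.7514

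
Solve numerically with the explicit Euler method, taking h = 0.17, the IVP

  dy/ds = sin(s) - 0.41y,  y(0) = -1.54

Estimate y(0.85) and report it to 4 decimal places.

-0.8168

Euler: y_{n+1} = y_n + h·f(s_n, y_n).
s=0.000000, y=-1.540000: f=0.631400 → y ← -1.540000 + 0.17·0.631400 = -1.432662
s=0.170000, y=-1.432662: f=0.756574 → y ← -1.432662 + 0.17·0.756574 = -1.304044
s=0.340000, y=-1.304044: f=0.868145 → y ← -1.304044 + 0.17·0.868145 = -1.156460
s=0.510000, y=-1.156460: f=0.962326 → y ← -1.156460 + 0.17·0.962326 = -0.992864
s=0.680000, y=-0.992864: f=1.035867 → y ← -0.992864 + 0.17·1.035867 = -0.816767
y(0.85) ≈ -0.8168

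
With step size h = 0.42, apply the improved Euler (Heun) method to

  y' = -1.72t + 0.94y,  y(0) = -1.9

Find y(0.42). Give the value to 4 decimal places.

Heun: k1 = f(t_n, y_n); k2 = f(t_n + h, y_n + h·k1); y_{n+1} = y_n + (h/2)·(k1 + k2).
t=0.000000, y=-1.900000:
  k1 = f(0.000000, -1.900000) = -1.786000
  k2 = f(0.420000, -2.650120) = -3.213513
  y ← -1.900000 + (0.42/2)·(-1.786000 + (-3.213513)) = -2.949898
y(0.42) ≈ -2.9499

-2.9499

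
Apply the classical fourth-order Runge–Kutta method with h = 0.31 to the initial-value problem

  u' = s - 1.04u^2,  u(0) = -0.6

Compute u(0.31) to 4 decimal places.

RK4: k1 = f(s_n, u_n); k2 = f(s_n + h/2, u_n + (h/2)·k1); k3 = f(s_n + h/2, u_n + (h/2)·k2); k4 = f(s_n + h, u_n + h·k3); u_{n+1} = u_n + (h/6)·(k1 + 2k2 + 2k3 + k4).
s=0.000000, u=-0.600000:
  k1 = f(0.000000, -0.600000) = -0.374400
  k2 = f(0.155000, -0.658032) = -0.295326
  k3 = f(0.155000, -0.645776) = -0.278707
  k4 = f(0.310000, -0.686399) = -0.179990
  u ← -0.600000 + (0.31/6)·(k1 + 2k2 + 2k3 + k4) = -0.687960
u(0.31) ≈ -0.6880

-0.6880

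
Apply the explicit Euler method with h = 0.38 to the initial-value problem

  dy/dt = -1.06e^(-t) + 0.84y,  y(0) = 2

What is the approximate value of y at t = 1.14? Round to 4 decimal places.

Euler: y_{n+1} = y_n + h·f(t_n, y_n).
t=0.000000, y=2.000000: f=0.620000 → y ← 2.000000 + 0.38·0.620000 = 2.235600
t=0.380000, y=2.235600: f=1.153011 → y ← 2.235600 + 0.38·1.153011 = 2.673744
t=0.760000, y=2.673744: f=1.750219 → y ← 2.673744 + 0.38·1.750219 = 3.338827
y(1.14) ≈ 3.3388

3.3388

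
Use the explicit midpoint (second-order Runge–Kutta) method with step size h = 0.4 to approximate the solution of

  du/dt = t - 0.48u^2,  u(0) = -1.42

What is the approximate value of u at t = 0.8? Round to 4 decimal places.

Midpoint: k1 = f(t_n, u_n); k2 = f(t_n + h/2, u_n + (h/2)·k1); u_{n+1} = u_n + h·k2.
t=0.000000, u=-1.420000:
  k1 = f(0.000000, -1.420000) = -0.967872
  k2 = f(0.200000, -1.613574) = -1.049739
  u ← -1.420000 + 0.4·(-1.049739) = -1.839895
t=0.400000, u=-1.839895:
  k1 = f(0.400000, -1.839895) = -1.224903
  k2 = f(0.600000, -2.084876) = -1.486420
  u ← -1.839895 + 0.4·(-1.486420) = -2.434464
u(0.8) ≈ -2.4345

-2.4345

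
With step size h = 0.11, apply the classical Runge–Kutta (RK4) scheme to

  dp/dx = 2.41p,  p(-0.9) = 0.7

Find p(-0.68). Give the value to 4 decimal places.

RK4: k1 = f(x_n, p_n); k2 = f(x_n + h/2, p_n + (h/2)·k1); k3 = f(x_n + h/2, p_n + (h/2)·k2); k4 = f(x_n + h, p_n + h·k3); p_{n+1} = p_n + (h/6)·(k1 + 2k2 + 2k3 + k4).
x=-0.900000, p=0.700000:
  k1 = f(-0.900000, 0.700000) = 1.687000
  k2 = f(-0.845000, 0.792785) = 1.910612
  k3 = f(-0.845000, 0.805084) = 1.940252
  k4 = f(-0.790000, 0.913428) = 2.201361
  p ← 0.700000 + (0.11/6)·(k1 + 2k2 + 2k3 + k4) = 0.912485
x=-0.790000, p=0.912485:
  k1 = f(-0.790000, 0.912485) = 2.199089
  k2 = f(-0.735000, 1.033435) = 2.490578
  k3 = f(-0.735000, 1.049467) = 2.529215
  k4 = f(-0.680000, 1.190699) = 2.869584
  p ← 0.912485 + (0.11/6)·(k1 + 2k2 + 2k3 + k4) = 1.189470
p(-0.68) ≈ 1.1895

1.1895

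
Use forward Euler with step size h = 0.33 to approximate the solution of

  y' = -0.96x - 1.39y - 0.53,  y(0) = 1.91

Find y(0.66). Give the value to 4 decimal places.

Euler: y_{n+1} = y_n + h·f(x_n, y_n).
x=0.000000, y=1.910000: f=-3.184900 → y ← 1.910000 + 0.33·(-3.184900) = 0.858983
x=0.330000, y=0.858983: f=-2.040786 → y ← 0.858983 + 0.33·(-2.040786) = 0.185523
y(0.66) ≈ 0.1855

0.1855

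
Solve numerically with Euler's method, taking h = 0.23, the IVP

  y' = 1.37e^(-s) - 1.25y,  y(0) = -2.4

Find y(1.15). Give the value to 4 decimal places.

Euler: y_{n+1} = y_n + h·f(s_n, y_n).
s=0.000000, y=-2.400000: f=4.370000 → y ← -2.400000 + 0.23·4.370000 = -1.394900
s=0.230000, y=-1.394900: f=2.832136 → y ← -1.394900 + 0.23·2.832136 = -0.743509
s=0.460000, y=-0.743509: f=1.794244 → y ← -0.743509 + 0.23·1.794244 = -0.330832
s=0.690000, y=-0.330832: f=1.100700 → y ← -0.330832 + 0.23·1.100700 = -0.077672
s=0.920000, y=-0.077672: f=0.643060 → y ← -0.077672 + 0.23·0.643060 = 0.070232
y(1.15) ≈ 0.0702

0.0702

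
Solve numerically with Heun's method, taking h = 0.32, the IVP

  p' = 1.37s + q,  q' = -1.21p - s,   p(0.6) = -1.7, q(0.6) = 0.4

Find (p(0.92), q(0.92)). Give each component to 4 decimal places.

Heun on (p,q): k1 = f(s_n, state_n); k2 = f(s_n + h, state_n + h·k1); state_{n+1} = state_n + (h/2)·(k1 + k2).
0.600000: (-1.700000, 0.400000)
  k1 = (1.222000, 1.457000)
  predictor → (-1.308960, 0.866240)
  k2 = (2.126640, 0.663842)
  → (-1.164218, 0.739335)
(p(0.92), q(0.92)) ≈ (-1.1642, 0.7393)

-1.1642, 0.7393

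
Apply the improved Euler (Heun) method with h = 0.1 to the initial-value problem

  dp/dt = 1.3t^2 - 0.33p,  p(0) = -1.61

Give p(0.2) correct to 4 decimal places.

-1.5033

Heun: k1 = f(t_n, p_n); k2 = f(t_n + h, p_n + h·k1); p_{n+1} = p_n + (h/2)·(k1 + k2).
t=0.000000, p=-1.610000:
  k1 = f(0.000000, -1.610000) = 0.531300
  k2 = f(0.100000, -1.556870) = 0.526767
  p ← -1.610000 + (0.1/2)·(0.531300 + 0.526767) = -1.557097
t=0.100000, p=-1.557097:
  k1 = f(0.100000, -1.557097) = 0.526842
  k2 = f(0.200000, -1.504412) = 0.548456
  p ← -1.557097 + (0.1/2)·(0.526842 + 0.548456) = -1.503332
p(0.2) ≈ -1.5033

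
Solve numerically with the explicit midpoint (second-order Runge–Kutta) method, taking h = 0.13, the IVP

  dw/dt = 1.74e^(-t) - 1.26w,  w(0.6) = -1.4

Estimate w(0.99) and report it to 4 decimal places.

Midpoint: k1 = f(t_n, w_n); k2 = f(t_n + h/2, w_n + (h/2)·k1); w_{n+1} = w_n + h·k2.
t=0.600000, w=-1.400000:
  k1 = f(0.600000, -1.400000) = 2.718932
  k2 = f(0.665000, -1.223269) = 2.436155
  w ← -1.400000 + 0.13·2.436155 = -1.083300
t=0.730000, w=-1.083300:
  k1 = f(0.730000, -1.083300) = 2.203479
  k2 = f(0.795000, -0.940074) = 1.970244
  w ← -1.083300 + 0.13·1.970244 = -0.827168
t=0.860000, w=-0.827168:
  k1 = f(0.860000, -0.827168) = 1.778534
  k2 = f(0.925000, -0.711563) = 1.586535
  w ← -0.827168 + 0.13·1.586535 = -0.620919
w(0.99) ≈ -0.6209

-0.6209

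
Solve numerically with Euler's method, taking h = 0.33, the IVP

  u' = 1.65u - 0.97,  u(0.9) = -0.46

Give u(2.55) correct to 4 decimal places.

Euler: u_{n+1} = u_n + h·f(x_n, u_n).
x=0.900000, u=-0.460000: f=-1.729000 → u ← -0.460000 + 0.33·(-1.729000) = -1.030570
x=1.230000, u=-1.030570: f=-2.670440 → u ← -1.030570 + 0.33·(-2.670440) = -1.911815
x=1.560000, u=-1.911815: f=-4.124495 → u ← -1.911815 + 0.33·(-4.124495) = -3.272899
x=1.890000, u=-3.272899: f=-6.370283 → u ← -3.272899 + 0.33·(-6.370283) = -5.375092
x=2.220000, u=-5.375092: f=-9.838902 → u ← -5.375092 + 0.33·(-9.838902) = -8.621930
u(2.55) ≈ -8.6219

-8.6219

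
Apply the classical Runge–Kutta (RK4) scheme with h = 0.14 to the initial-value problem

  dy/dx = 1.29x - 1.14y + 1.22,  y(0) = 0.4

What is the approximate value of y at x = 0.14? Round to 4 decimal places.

RK4: k1 = f(x_n, y_n); k2 = f(x_n + h/2, y_n + (h/2)·k1); k3 = f(x_n + h/2, y_n + (h/2)·k2); k4 = f(x_n + h, y_n + h·k3); y_{n+1} = y_n + (h/6)·(k1 + 2k2 + 2k3 + k4).
x=0.000000, y=0.400000:
  k1 = f(0.000000, 0.400000) = 0.764000
  k2 = f(0.070000, 0.453480) = 0.793333
  k3 = f(0.070000, 0.455533) = 0.790992
  k4 = f(0.140000, 0.510739) = 0.818358
  y ← 0.400000 + (0.14/6)·(k1 + 2k2 + 2k3 + k4) = 0.510857
y(0.14) ≈ 0.5109

0.5109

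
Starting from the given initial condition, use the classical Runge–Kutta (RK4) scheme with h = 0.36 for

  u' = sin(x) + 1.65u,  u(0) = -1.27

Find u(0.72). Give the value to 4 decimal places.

-3.7769

RK4: k1 = f(x_n, u_n); k2 = f(x_n + h/2, u_n + (h/2)·k1); k3 = f(x_n + h/2, u_n + (h/2)·k2); k4 = f(x_n + h, u_n + h·k3); u_{n+1} = u_n + (h/6)·(k1 + 2k2 + 2k3 + k4).
x=0.000000, u=-1.270000:
  k1 = f(0.000000, -1.270000) = -2.095500
  k2 = f(0.180000, -1.647190) = -2.538834
  k3 = f(0.180000, -1.726990) = -2.670504
  k4 = f(0.360000, -2.231381) = -3.329505
  u ← -1.270000 + (0.36/6)·(k1 + 2k2 + 2k3 + k4) = -2.220621
x=0.360000, u=-2.220621:
  k1 = f(0.360000, -2.220621) = -3.311750
  k2 = f(0.540000, -2.816736) = -4.133478
  k3 = f(0.540000, -2.964647) = -4.377531
  k4 = f(0.720000, -3.796532) = -5.604893
  u ← -2.220621 + (0.36/6)·(k1 + 2k2 + 2k3 + k4) = -3.776941
u(0.72) ≈ -3.7769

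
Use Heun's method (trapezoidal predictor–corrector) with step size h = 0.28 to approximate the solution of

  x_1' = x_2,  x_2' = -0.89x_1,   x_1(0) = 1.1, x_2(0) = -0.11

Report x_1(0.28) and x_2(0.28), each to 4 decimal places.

1.0308, -0.3803

Heun on (x_1,x_2): k1 = f(t_n, state_n); k2 = f(t_n + h, state_n + h·k1); state_{n+1} = state_n + (h/2)·(k1 + k2).
0.000000: (1.100000, -0.110000)
  k1 = (-0.110000, -0.979000)
  predictor → (1.069200, -0.384120)
  k2 = (-0.384120, -0.951588)
  → (1.030823, -0.380282)
(x_1(0.28), x_2(0.28)) ≈ (1.0308, -0.3803)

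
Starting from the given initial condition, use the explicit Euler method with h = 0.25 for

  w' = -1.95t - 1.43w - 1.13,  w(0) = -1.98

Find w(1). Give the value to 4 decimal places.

Euler: w_{n+1} = w_n + h·f(t_n, w_n).
t=0.000000, w=-1.980000: f=1.701400 → w ← -1.980000 + 0.25·1.701400 = -1.554650
t=0.250000, w=-1.554650: f=0.605649 → w ← -1.554650 + 0.25·0.605649 = -1.403238
t=0.500000, w=-1.403238: f=-0.098370 → w ← -1.403238 + 0.25·(-0.098370) = -1.427830
t=0.750000, w=-1.427830: f=-0.550703 → w ← -1.427830 + 0.25·(-0.550703) = -1.565506
w(1) ≈ -1.5655

-1.5655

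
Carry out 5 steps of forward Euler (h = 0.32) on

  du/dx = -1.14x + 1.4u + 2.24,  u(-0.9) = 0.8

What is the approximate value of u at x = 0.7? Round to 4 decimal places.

15.7918

Euler: u_{n+1} = u_n + h·f(x_n, u_n).
x=-0.900000, u=0.800000: f=4.386000 → u ← 0.800000 + 0.32·4.386000 = 2.203520
x=-0.580000, u=2.203520: f=5.986128 → u ← 2.203520 + 0.32·5.986128 = 4.119081
x=-0.260000, u=4.119081: f=8.303113 → u ← 4.119081 + 0.32·8.303113 = 6.776077
x=0.060000, u=6.776077: f=11.658108 → u ← 6.776077 + 0.32·11.658108 = 10.506672
x=0.380000, u=10.506672: f=16.516141 → u ← 10.506672 + 0.32·16.516141 = 15.791837
u(0.7) ≈ 15.7918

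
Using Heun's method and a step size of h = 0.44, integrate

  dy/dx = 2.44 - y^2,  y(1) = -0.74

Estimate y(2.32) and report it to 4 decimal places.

Heun: k1 = f(x_n, y_n); k2 = f(x_n + h, y_n + h·k1); y_{n+1} = y_n + (h/2)·(k1 + k2).
x=1.000000, y=-0.740000:
  k1 = f(1.000000, -0.740000) = 1.892400
  k2 = f(1.440000, 0.092656) = 2.431415
  y ← -0.740000 + (0.44/2)·(1.892400 + 2.431415) = 0.211239
x=1.440000, y=0.211239:
  k1 = f(1.440000, 0.211239) = 2.395378
  k2 = f(1.880000, 1.265206) = 0.839255
  y ← 0.211239 + (0.44/2)·(2.395378 + 0.839255) = 0.922858
x=1.880000, y=0.922858:
  k1 = f(1.880000, 0.922858) = 1.588332
  k2 = f(2.320000, 1.621725) = -0.189991
  y ← 0.922858 + (0.44/2)·(1.588332 + (-0.189991)) = 1.230494
y(2.32) ≈ 1.2305

1.2305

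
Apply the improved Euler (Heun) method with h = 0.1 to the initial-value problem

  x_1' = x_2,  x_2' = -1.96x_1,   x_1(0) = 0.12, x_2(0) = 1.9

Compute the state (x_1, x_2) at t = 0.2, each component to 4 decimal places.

Heun on (x_1,x_2): k1 = f(t_n, state_n); k2 = f(t_n + h, state_n + h·k1); state_{n+1} = state_n + (h/2)·(k1 + k2).
0.000000: (0.120000, 1.900000)
  k1 = (1.900000, -0.235200)
  predictor → (0.310000, 1.876480)
  k2 = (1.876480, -0.607600)
  → (0.308824, 1.857860)
0.100000: (0.308824, 1.857860)
  k1 = (1.857860, -0.605295)
  predictor → (0.494610, 1.797330)
  k2 = (1.797330, -0.969436)
  → (0.491584, 1.779123)
(x_1(0.2), x_2(0.2)) ≈ (0.4916, 1.7791)

0.4916, 1.7791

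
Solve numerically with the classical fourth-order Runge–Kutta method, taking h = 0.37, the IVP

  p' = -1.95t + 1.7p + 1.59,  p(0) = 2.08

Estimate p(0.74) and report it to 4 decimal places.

8.8152

RK4: k1 = f(t_n, p_n); k2 = f(t_n + h/2, p_n + (h/2)·k1); k3 = f(t_n + h/2, p_n + (h/2)·k2); k4 = f(t_n + h, p_n + h·k3); p_{n+1} = p_n + (h/6)·(k1 + 2k2 + 2k3 + k4).
t=0.000000, p=2.080000:
  k1 = f(0.000000, 2.080000) = 5.126000
  k2 = f(0.185000, 3.028310) = 6.377377
  k3 = f(0.185000, 3.259815) = 6.770935
  k4 = f(0.370000, 4.585246) = 8.663418
  p ← 2.080000 + (0.37/6)·(k1 + 2k2 + 2k3 + k4) = 4.551973
t=0.370000, p=4.551973:
  k1 = f(0.370000, 4.551973) = 8.606853
  k2 = f(0.555000, 6.144240) = 10.952959
  k3 = f(0.555000, 6.578270) = 11.690809
  k4 = f(0.740000, 8.877572) = 15.238872
  p ← 4.551973 + (0.37/6)·(k1 + 2k2 + 2k3 + k4) = 8.815190
p(0.74) ≈ 8.8152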